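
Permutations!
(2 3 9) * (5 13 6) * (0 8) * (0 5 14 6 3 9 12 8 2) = (0 2 9)(3 12 8 5 13)(6 14) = [2, 1, 9, 12, 4, 13, 14, 7, 5, 0, 10, 11, 8, 3, 6]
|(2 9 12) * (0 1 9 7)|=|(0 1 9 12 2 7)|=6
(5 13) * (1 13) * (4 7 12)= (1 13 5)(4 7 12)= [0, 13, 2, 3, 7, 1, 6, 12, 8, 9, 10, 11, 4, 5]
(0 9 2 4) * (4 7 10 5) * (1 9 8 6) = (0 8 6 1 9 2 7 10 5 4) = [8, 9, 7, 3, 0, 4, 1, 10, 6, 2, 5]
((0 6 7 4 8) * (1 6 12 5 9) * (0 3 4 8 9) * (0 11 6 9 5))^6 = ((0 12)(1 9)(3 4 5 11 6 7 8))^6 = (12)(3 8 7 6 11 5 4)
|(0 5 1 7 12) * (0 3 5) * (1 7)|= 4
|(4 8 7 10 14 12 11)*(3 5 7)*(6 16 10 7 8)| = |(3 5 8)(4 6 16 10 14 12 11)| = 21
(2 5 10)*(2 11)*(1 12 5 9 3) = (1 12 5 10 11 2 9 3) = [0, 12, 9, 1, 4, 10, 6, 7, 8, 3, 11, 2, 5]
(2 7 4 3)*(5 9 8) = (2 7 4 3)(5 9 8) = [0, 1, 7, 2, 3, 9, 6, 4, 5, 8]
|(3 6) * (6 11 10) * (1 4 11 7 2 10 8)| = |(1 4 11 8)(2 10 6 3 7)| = 20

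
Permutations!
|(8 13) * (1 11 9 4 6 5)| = 6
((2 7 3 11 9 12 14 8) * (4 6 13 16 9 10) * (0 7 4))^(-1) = ((0 7 3 11 10)(2 4 6 13 16 9 12 14 8))^(-1) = (0 10 11 3 7)(2 8 14 12 9 16 13 6 4)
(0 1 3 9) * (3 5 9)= (0 1 5 9)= [1, 5, 2, 3, 4, 9, 6, 7, 8, 0]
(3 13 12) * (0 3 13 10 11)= (0 3 10 11)(12 13)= [3, 1, 2, 10, 4, 5, 6, 7, 8, 9, 11, 0, 13, 12]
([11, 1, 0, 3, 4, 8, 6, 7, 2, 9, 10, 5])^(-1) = (0 2 8 5 11)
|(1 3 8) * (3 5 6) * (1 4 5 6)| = |(1 6 3 8 4 5)| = 6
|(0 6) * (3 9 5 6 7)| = 6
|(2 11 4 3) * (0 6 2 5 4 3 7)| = 8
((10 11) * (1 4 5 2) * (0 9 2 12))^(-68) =(0 2 4 12 9 1 5)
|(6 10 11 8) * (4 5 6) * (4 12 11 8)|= 7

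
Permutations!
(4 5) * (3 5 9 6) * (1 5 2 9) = [0, 5, 9, 2, 1, 4, 3, 7, 8, 6] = (1 5 4)(2 9 6 3)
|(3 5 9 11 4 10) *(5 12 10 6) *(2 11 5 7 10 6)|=30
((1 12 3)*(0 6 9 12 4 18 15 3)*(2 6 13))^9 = ((0 13 2 6 9 12)(1 4 18 15 3))^9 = (0 6)(1 3 15 18 4)(2 12)(9 13)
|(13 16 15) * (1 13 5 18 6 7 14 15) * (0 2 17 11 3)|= 30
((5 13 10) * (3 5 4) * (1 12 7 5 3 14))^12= (1 13)(4 7)(5 14)(10 12)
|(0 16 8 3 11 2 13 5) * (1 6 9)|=|(0 16 8 3 11 2 13 5)(1 6 9)|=24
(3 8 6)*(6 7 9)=(3 8 7 9 6)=[0, 1, 2, 8, 4, 5, 3, 9, 7, 6]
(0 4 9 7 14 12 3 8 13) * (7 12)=(0 4 9 12 3 8 13)(7 14)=[4, 1, 2, 8, 9, 5, 6, 14, 13, 12, 10, 11, 3, 0, 7]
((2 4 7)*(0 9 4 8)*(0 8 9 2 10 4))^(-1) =(0 9 2)(4 10 7) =((0 2 9)(4 7 10))^(-1)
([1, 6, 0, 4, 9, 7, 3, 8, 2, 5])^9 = (0 2 8 7 5 9 4 3 6 1)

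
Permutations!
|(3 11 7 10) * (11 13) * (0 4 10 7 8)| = 7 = |(0 4 10 3 13 11 8)|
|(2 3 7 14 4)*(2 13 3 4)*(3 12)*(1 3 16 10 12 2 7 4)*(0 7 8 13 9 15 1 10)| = 45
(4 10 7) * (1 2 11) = (1 2 11)(4 10 7) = [0, 2, 11, 3, 10, 5, 6, 4, 8, 9, 7, 1]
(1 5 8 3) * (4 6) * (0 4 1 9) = [4, 5, 2, 9, 6, 8, 1, 7, 3, 0] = (0 4 6 1 5 8 3 9)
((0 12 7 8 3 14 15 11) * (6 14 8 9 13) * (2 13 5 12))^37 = (0 13 14 11 2 6 15)(3 8)(5 12 7 9)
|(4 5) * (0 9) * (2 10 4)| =|(0 9)(2 10 4 5)| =4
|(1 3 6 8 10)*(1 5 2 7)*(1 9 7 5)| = |(1 3 6 8 10)(2 5)(7 9)| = 10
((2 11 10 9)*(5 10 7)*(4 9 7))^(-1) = ((2 11 4 9)(5 10 7))^(-1) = (2 9 4 11)(5 7 10)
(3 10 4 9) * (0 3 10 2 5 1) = [3, 0, 5, 2, 9, 1, 6, 7, 8, 10, 4] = (0 3 2 5 1)(4 9 10)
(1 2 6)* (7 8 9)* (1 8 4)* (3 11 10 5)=[0, 2, 6, 11, 1, 3, 8, 4, 9, 7, 5, 10]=(1 2 6 8 9 7 4)(3 11 10 5)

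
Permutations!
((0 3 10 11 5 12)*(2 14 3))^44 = ((0 2 14 3 10 11 5 12))^44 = (0 10)(2 11)(3 12)(5 14)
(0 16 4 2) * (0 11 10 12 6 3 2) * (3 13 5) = (0 16 4)(2 11 10 12 6 13 5 3) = [16, 1, 11, 2, 0, 3, 13, 7, 8, 9, 12, 10, 6, 5, 14, 15, 4]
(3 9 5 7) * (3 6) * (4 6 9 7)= (3 7 9 5 4 6)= [0, 1, 2, 7, 6, 4, 3, 9, 8, 5]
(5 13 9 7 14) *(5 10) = (5 13 9 7 14 10) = [0, 1, 2, 3, 4, 13, 6, 14, 8, 7, 5, 11, 12, 9, 10]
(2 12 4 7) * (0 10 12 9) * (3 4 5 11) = (0 10 12 5 11 3 4 7 2 9) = [10, 1, 9, 4, 7, 11, 6, 2, 8, 0, 12, 3, 5]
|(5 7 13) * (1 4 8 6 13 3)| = 8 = |(1 4 8 6 13 5 7 3)|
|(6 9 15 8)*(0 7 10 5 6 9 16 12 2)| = |(0 7 10 5 6 16 12 2)(8 9 15)| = 24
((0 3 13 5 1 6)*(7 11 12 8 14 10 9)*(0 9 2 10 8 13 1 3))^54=(14)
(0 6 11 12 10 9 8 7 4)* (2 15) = (0 6 11 12 10 9 8 7 4)(2 15) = [6, 1, 15, 3, 0, 5, 11, 4, 7, 8, 9, 12, 10, 13, 14, 2]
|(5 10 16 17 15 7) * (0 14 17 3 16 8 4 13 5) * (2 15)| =|(0 14 17 2 15 7)(3 16)(4 13 5 10 8)| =30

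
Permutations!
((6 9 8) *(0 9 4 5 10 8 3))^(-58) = (0 3 9)(4 10 6 5 8)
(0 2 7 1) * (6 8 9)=(0 2 7 1)(6 8 9)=[2, 0, 7, 3, 4, 5, 8, 1, 9, 6]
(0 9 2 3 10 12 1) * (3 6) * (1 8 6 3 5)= (0 9 2 3 10 12 8 6 5 1)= [9, 0, 3, 10, 4, 1, 5, 7, 6, 2, 12, 11, 8]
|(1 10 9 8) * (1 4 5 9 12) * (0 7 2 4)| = 21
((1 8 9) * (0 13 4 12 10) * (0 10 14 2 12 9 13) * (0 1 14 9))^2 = ((0 1 8 13 4)(2 12 9 14))^2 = (0 8 4 1 13)(2 9)(12 14)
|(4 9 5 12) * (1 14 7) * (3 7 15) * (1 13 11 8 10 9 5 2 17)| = |(1 14 15 3 7 13 11 8 10 9 2 17)(4 5 12)| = 12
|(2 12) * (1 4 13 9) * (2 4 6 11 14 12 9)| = |(1 6 11 14 12 4 13 2 9)| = 9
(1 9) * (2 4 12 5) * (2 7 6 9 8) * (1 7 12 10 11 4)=[0, 8, 1, 3, 10, 12, 9, 6, 2, 7, 11, 4, 5]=(1 8 2)(4 10 11)(5 12)(6 9 7)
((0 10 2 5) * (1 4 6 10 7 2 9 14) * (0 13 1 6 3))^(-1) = ((0 7 2 5 13 1 4 3)(6 10 9 14))^(-1) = (0 3 4 1 13 5 2 7)(6 14 9 10)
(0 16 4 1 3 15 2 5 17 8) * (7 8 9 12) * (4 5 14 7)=(0 16 5 17 9 12 4 1 3 15 2 14 7 8)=[16, 3, 14, 15, 1, 17, 6, 8, 0, 12, 10, 11, 4, 13, 7, 2, 5, 9]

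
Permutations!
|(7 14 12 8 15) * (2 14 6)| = 7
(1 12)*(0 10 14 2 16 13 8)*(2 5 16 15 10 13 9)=(0 13 8)(1 12)(2 15 10 14 5 16 9)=[13, 12, 15, 3, 4, 16, 6, 7, 0, 2, 14, 11, 1, 8, 5, 10, 9]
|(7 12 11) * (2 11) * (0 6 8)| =|(0 6 8)(2 11 7 12)| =12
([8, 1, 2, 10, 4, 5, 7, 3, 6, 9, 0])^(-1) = [10, 1, 2, 7, 4, 5, 8, 6, 0, 9, 3]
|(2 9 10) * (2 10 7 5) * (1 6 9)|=|(10)(1 6 9 7 5 2)|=6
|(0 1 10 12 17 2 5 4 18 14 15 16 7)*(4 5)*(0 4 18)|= 12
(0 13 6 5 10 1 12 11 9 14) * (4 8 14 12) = (0 13 6 5 10 1 4 8 14)(9 12 11) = [13, 4, 2, 3, 8, 10, 5, 7, 14, 12, 1, 9, 11, 6, 0]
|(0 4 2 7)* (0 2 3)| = 6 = |(0 4 3)(2 7)|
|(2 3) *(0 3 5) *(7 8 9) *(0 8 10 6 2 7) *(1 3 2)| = |(0 2 5 8 9)(1 3 7 10 6)| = 5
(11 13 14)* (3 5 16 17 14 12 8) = [0, 1, 2, 5, 4, 16, 6, 7, 3, 9, 10, 13, 8, 12, 11, 15, 17, 14] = (3 5 16 17 14 11 13 12 8)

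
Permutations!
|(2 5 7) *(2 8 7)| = 2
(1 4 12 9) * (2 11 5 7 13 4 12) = (1 12 9)(2 11 5 7 13 4) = [0, 12, 11, 3, 2, 7, 6, 13, 8, 1, 10, 5, 9, 4]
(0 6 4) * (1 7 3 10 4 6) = [1, 7, 2, 10, 0, 5, 6, 3, 8, 9, 4] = (0 1 7 3 10 4)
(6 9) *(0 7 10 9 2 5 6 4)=(0 7 10 9 4)(2 5 6)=[7, 1, 5, 3, 0, 6, 2, 10, 8, 4, 9]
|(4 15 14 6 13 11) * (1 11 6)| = 10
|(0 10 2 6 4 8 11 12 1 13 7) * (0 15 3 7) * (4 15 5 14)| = |(0 10 2 6 15 3 7 5 14 4 8 11 12 1 13)| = 15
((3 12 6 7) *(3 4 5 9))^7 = (12)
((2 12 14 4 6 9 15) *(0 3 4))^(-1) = (0 14 12 2 15 9 6 4 3)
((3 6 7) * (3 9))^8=(9)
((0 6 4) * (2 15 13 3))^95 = ((0 6 4)(2 15 13 3))^95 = (0 4 6)(2 3 13 15)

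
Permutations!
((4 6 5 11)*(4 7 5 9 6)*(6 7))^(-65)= ((5 11 6 9 7))^(-65)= (11)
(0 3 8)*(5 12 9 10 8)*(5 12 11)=(0 3 12 9 10 8)(5 11)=[3, 1, 2, 12, 4, 11, 6, 7, 0, 10, 8, 5, 9]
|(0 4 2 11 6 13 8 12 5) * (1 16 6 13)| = |(0 4 2 11 13 8 12 5)(1 16 6)| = 24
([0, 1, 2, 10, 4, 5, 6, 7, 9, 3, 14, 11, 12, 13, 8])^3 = [0, 1, 2, 8, 4, 5, 6, 7, 10, 14, 9, 11, 12, 13, 3]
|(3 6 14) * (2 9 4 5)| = |(2 9 4 5)(3 6 14)| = 12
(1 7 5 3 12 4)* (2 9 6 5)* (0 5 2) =(0 5 3 12 4 1 7)(2 9 6) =[5, 7, 9, 12, 1, 3, 2, 0, 8, 6, 10, 11, 4]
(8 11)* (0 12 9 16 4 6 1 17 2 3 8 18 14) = (0 12 9 16 4 6 1 17 2 3 8 11 18 14) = [12, 17, 3, 8, 6, 5, 1, 7, 11, 16, 10, 18, 9, 13, 0, 15, 4, 2, 14]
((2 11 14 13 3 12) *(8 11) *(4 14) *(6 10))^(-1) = (2 12 3 13 14 4 11 8)(6 10)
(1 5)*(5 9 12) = (1 9 12 5) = [0, 9, 2, 3, 4, 1, 6, 7, 8, 12, 10, 11, 5]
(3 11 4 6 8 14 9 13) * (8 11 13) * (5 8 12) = (3 13)(4 6 11)(5 8 14 9 12) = [0, 1, 2, 13, 6, 8, 11, 7, 14, 12, 10, 4, 5, 3, 9]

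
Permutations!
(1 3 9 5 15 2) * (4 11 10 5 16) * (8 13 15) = (1 3 9 16 4 11 10 5 8 13 15 2) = [0, 3, 1, 9, 11, 8, 6, 7, 13, 16, 5, 10, 12, 15, 14, 2, 4]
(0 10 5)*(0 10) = (5 10) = [0, 1, 2, 3, 4, 10, 6, 7, 8, 9, 5]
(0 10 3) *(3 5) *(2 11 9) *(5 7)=[10, 1, 11, 0, 4, 3, 6, 5, 8, 2, 7, 9]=(0 10 7 5 3)(2 11 9)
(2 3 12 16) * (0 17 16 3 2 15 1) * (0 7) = (0 17 16 15 1 7)(3 12) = [17, 7, 2, 12, 4, 5, 6, 0, 8, 9, 10, 11, 3, 13, 14, 1, 15, 16]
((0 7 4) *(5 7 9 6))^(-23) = (0 9 6 5 7 4)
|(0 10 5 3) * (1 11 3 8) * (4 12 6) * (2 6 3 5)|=|(0 10 2 6 4 12 3)(1 11 5 8)|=28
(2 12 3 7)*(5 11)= (2 12 3 7)(5 11)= [0, 1, 12, 7, 4, 11, 6, 2, 8, 9, 10, 5, 3]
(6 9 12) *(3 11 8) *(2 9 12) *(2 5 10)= (2 9 5 10)(3 11 8)(6 12)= [0, 1, 9, 11, 4, 10, 12, 7, 3, 5, 2, 8, 6]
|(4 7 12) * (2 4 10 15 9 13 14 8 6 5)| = |(2 4 7 12 10 15 9 13 14 8 6 5)| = 12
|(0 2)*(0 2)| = 1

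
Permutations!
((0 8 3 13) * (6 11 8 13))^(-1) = ((0 13)(3 6 11 8))^(-1) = (0 13)(3 8 11 6)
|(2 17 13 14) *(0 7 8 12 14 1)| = |(0 7 8 12 14 2 17 13 1)| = 9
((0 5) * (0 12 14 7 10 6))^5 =((0 5 12 14 7 10 6))^5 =(0 10 14 5 6 7 12)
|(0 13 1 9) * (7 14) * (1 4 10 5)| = 14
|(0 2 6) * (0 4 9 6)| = 6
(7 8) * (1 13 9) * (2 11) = [0, 13, 11, 3, 4, 5, 6, 8, 7, 1, 10, 2, 12, 9] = (1 13 9)(2 11)(7 8)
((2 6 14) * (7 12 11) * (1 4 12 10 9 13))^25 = ((1 4 12 11 7 10 9 13)(2 6 14))^25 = (1 4 12 11 7 10 9 13)(2 6 14)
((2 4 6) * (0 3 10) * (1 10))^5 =(0 3 1 10)(2 6 4)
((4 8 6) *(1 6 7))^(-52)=((1 6 4 8 7))^(-52)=(1 8 6 7 4)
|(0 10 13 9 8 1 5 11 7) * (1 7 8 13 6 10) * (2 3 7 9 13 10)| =|(13)(0 1 5 11 8 9 10 6 2 3 7)| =11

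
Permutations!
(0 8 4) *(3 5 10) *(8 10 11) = [10, 1, 2, 5, 0, 11, 6, 7, 4, 9, 3, 8] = (0 10 3 5 11 8 4)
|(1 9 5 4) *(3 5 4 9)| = 5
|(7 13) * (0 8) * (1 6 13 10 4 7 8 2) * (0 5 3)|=|(0 2 1 6 13 8 5 3)(4 7 10)|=24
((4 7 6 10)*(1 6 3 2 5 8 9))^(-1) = (1 9 8 5 2 3 7 4 10 6)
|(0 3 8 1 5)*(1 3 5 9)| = |(0 5)(1 9)(3 8)| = 2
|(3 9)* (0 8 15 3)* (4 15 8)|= 5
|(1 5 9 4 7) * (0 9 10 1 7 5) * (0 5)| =3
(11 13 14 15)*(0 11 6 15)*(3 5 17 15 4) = (0 11 13 14)(3 5 17 15 6 4) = [11, 1, 2, 5, 3, 17, 4, 7, 8, 9, 10, 13, 12, 14, 0, 6, 16, 15]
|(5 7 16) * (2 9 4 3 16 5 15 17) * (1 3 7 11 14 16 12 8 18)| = 10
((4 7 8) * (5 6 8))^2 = (4 5 8 7 6)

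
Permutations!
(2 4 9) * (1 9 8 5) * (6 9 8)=(1 8 5)(2 4 6 9)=[0, 8, 4, 3, 6, 1, 9, 7, 5, 2]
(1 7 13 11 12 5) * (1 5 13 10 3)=(1 7 10 3)(11 12 13)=[0, 7, 2, 1, 4, 5, 6, 10, 8, 9, 3, 12, 13, 11]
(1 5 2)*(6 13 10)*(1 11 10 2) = (1 5)(2 11 10 6 13) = [0, 5, 11, 3, 4, 1, 13, 7, 8, 9, 6, 10, 12, 2]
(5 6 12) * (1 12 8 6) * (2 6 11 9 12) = (1 2 6 8 11 9 12 5) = [0, 2, 6, 3, 4, 1, 8, 7, 11, 12, 10, 9, 5]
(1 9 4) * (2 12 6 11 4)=[0, 9, 12, 3, 1, 5, 11, 7, 8, 2, 10, 4, 6]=(1 9 2 12 6 11 4)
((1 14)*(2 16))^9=(1 14)(2 16)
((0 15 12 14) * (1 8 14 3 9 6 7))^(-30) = (15)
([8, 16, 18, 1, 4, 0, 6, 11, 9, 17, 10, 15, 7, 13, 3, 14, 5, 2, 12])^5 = (0 18 14)(1 9 7)(2 15 5)(3 8 12)(11 16 17)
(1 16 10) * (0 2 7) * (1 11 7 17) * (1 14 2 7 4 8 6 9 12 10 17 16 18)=(0 7)(1 18)(2 16 17 14)(4 8 6 9 12 10 11)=[7, 18, 16, 3, 8, 5, 9, 0, 6, 12, 11, 4, 10, 13, 2, 15, 17, 14, 1]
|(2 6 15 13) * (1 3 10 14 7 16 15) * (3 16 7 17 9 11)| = |(1 16 15 13 2 6)(3 10 14 17 9 11)| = 6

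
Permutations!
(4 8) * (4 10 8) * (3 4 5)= (3 4 5)(8 10)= [0, 1, 2, 4, 5, 3, 6, 7, 10, 9, 8]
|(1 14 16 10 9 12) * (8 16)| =|(1 14 8 16 10 9 12)| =7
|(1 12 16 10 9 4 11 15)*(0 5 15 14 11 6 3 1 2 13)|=|(0 5 15 2 13)(1 12 16 10 9 4 6 3)(11 14)|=40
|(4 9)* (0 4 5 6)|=|(0 4 9 5 6)|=5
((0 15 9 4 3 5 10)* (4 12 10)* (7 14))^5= (15)(3 4 5)(7 14)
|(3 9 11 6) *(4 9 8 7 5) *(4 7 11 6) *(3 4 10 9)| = 14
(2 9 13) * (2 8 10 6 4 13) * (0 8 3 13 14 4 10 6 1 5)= (0 8 6 10 1 5)(2 9)(3 13)(4 14)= [8, 5, 9, 13, 14, 0, 10, 7, 6, 2, 1, 11, 12, 3, 4]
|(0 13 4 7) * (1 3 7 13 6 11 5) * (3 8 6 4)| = 5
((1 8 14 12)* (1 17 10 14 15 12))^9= ((1 8 15 12 17 10 14))^9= (1 15 17 14 8 12 10)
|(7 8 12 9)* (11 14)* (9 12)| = |(7 8 9)(11 14)| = 6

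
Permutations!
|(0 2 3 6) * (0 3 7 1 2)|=6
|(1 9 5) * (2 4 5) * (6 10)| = |(1 9 2 4 5)(6 10)| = 10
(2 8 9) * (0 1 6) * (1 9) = [9, 6, 8, 3, 4, 5, 0, 7, 1, 2] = (0 9 2 8 1 6)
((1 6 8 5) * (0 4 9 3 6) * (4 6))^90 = ((0 6 8 5 1)(3 4 9))^90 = (9)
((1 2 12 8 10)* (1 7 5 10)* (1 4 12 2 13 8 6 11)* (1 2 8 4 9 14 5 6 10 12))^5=(1 4 13)(2 12)(5 11)(6 14)(7 9)(8 10)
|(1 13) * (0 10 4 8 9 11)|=|(0 10 4 8 9 11)(1 13)|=6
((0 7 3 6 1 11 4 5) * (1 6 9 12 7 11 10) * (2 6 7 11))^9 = (0 5 4 11 12 9 3 7 6 2)(1 10)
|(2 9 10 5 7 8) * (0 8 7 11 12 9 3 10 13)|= |(0 8 2 3 10 5 11 12 9 13)|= 10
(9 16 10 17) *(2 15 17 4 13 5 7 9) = (2 15 17)(4 13 5 7 9 16 10) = [0, 1, 15, 3, 13, 7, 6, 9, 8, 16, 4, 11, 12, 5, 14, 17, 10, 2]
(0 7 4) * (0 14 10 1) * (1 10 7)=(0 1)(4 14 7)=[1, 0, 2, 3, 14, 5, 6, 4, 8, 9, 10, 11, 12, 13, 7]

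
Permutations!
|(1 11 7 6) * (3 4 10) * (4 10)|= 4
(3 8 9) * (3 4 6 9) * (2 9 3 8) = (2 9 4 6 3) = [0, 1, 9, 2, 6, 5, 3, 7, 8, 4]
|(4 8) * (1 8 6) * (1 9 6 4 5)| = 6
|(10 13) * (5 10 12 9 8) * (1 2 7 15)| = 12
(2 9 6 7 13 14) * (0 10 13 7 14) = (0 10 13)(2 9 6 14) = [10, 1, 9, 3, 4, 5, 14, 7, 8, 6, 13, 11, 12, 0, 2]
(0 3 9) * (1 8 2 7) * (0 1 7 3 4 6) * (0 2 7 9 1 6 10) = (0 4 10)(1 8 7 9 6 2 3) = [4, 8, 3, 1, 10, 5, 2, 9, 7, 6, 0]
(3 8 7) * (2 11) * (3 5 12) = (2 11)(3 8 7 5 12) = [0, 1, 11, 8, 4, 12, 6, 5, 7, 9, 10, 2, 3]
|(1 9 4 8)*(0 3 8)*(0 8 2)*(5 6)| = |(0 3 2)(1 9 4 8)(5 6)| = 12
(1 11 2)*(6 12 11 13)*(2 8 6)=(1 13 2)(6 12 11 8)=[0, 13, 1, 3, 4, 5, 12, 7, 6, 9, 10, 8, 11, 2]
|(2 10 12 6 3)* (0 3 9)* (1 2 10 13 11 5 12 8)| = |(0 3 10 8 1 2 13 11 5 12 6 9)| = 12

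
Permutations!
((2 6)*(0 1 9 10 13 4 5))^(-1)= ((0 1 9 10 13 4 5)(2 6))^(-1)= (0 5 4 13 10 9 1)(2 6)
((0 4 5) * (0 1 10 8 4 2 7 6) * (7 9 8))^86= ((0 2 9 8 4 5 1 10 7 6))^86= (0 1 9 7 4)(2 10 8 6 5)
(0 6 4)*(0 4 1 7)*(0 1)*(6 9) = (0 9 6)(1 7) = [9, 7, 2, 3, 4, 5, 0, 1, 8, 6]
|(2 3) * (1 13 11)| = |(1 13 11)(2 3)| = 6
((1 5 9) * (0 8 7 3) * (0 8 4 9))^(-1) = (0 5 1 9 4)(3 7 8)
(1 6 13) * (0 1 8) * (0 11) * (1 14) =(0 14 1 6 13 8 11) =[14, 6, 2, 3, 4, 5, 13, 7, 11, 9, 10, 0, 12, 8, 1]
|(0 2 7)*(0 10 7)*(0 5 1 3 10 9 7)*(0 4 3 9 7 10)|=|(0 2 5 1 9 10 4 3)|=8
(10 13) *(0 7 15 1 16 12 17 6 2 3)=(0 7 15 1 16 12 17 6 2 3)(10 13)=[7, 16, 3, 0, 4, 5, 2, 15, 8, 9, 13, 11, 17, 10, 14, 1, 12, 6]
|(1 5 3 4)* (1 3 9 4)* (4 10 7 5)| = 12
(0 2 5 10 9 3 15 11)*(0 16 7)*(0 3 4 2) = (2 5 10 9 4)(3 15 11 16 7) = [0, 1, 5, 15, 2, 10, 6, 3, 8, 4, 9, 16, 12, 13, 14, 11, 7]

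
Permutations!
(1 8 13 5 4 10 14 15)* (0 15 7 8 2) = [15, 2, 0, 3, 10, 4, 6, 8, 13, 9, 14, 11, 12, 5, 7, 1] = (0 15 1 2)(4 10 14 7 8 13 5)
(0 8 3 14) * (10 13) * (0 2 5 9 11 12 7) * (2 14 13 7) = [8, 1, 5, 13, 4, 9, 6, 0, 3, 11, 7, 12, 2, 10, 14] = (14)(0 8 3 13 10 7)(2 5 9 11 12)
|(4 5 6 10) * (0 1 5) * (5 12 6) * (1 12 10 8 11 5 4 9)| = |(0 12 6 8 11 5 4)(1 10 9)| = 21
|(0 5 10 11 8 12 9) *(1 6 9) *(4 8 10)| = |(0 5 4 8 12 1 6 9)(10 11)| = 8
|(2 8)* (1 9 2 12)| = 5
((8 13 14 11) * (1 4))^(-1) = ((1 4)(8 13 14 11))^(-1) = (1 4)(8 11 14 13)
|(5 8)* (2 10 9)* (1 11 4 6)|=|(1 11 4 6)(2 10 9)(5 8)|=12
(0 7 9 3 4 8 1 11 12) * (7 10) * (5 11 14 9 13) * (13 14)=(0 10 7 14 9 3 4 8 1 13 5 11 12)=[10, 13, 2, 4, 8, 11, 6, 14, 1, 3, 7, 12, 0, 5, 9]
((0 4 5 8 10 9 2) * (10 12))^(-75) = ((0 4 5 8 12 10 9 2))^(-75) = (0 10 5 2 12 4 9 8)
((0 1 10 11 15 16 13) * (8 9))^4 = ((0 1 10 11 15 16 13)(8 9))^4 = (0 15 1 16 10 13 11)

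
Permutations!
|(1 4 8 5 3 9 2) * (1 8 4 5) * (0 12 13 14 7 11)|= |(0 12 13 14 7 11)(1 5 3 9 2 8)|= 6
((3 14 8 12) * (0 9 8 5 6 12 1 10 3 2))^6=(0 14 9 5 8 6 1 12 10 2 3)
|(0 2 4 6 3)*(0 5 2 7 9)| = |(0 7 9)(2 4 6 3 5)| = 15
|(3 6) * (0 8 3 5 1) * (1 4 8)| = |(0 1)(3 6 5 4 8)| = 10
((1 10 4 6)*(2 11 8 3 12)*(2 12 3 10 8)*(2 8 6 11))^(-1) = (12)(1 6)(4 10 8 11) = ((12)(1 6)(4 11 8 10))^(-1)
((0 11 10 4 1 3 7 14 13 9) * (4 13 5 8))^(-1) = (0 9 13 10 11)(1 4 8 5 14 7 3)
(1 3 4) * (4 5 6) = (1 3 5 6 4) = [0, 3, 2, 5, 1, 6, 4]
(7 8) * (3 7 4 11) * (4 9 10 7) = (3 4 11)(7 8 9 10) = [0, 1, 2, 4, 11, 5, 6, 8, 9, 10, 7, 3]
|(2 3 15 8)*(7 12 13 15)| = |(2 3 7 12 13 15 8)| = 7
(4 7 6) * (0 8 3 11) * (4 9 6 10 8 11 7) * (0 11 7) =[7, 1, 2, 0, 4, 5, 9, 10, 3, 6, 8, 11] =(11)(0 7 10 8 3)(6 9)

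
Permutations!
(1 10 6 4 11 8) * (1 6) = [0, 10, 2, 3, 11, 5, 4, 7, 6, 9, 1, 8] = (1 10)(4 11 8 6)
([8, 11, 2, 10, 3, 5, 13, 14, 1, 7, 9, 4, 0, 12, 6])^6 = (0 10 12 3 13 4 6 11 14 1 7 8 9)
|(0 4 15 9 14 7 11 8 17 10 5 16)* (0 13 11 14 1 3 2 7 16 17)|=39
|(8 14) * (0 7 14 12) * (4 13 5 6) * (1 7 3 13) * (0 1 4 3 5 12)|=10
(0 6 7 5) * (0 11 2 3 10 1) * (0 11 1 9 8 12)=[6, 11, 3, 10, 4, 1, 7, 5, 12, 8, 9, 2, 0]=(0 6 7 5 1 11 2 3 10 9 8 12)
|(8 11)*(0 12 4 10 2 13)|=6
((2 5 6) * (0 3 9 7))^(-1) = ((0 3 9 7)(2 5 6))^(-1) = (0 7 9 3)(2 6 5)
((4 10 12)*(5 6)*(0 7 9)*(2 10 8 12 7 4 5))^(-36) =((0 4 8 12 5 6 2 10 7 9))^(-36) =(0 5 7 8 2)(4 6 9 12 10)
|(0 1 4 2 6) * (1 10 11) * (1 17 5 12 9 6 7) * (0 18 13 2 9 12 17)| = 24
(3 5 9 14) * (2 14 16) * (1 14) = [0, 14, 1, 5, 4, 9, 6, 7, 8, 16, 10, 11, 12, 13, 3, 15, 2] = (1 14 3 5 9 16 2)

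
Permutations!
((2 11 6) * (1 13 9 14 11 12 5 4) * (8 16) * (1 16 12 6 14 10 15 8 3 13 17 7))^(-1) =(1 7 17)(2 6)(3 16 4 5 12 8 15 10 9 13)(11 14)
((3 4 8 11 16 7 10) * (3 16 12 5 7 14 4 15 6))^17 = (3 6 15)(4 14 16 10 7 5 12 11 8)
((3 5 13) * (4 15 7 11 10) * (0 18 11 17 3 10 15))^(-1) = (0 4 10 13 5 3 17 7 15 11 18)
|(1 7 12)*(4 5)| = |(1 7 12)(4 5)| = 6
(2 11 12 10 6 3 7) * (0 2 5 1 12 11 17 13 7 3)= [2, 12, 17, 3, 4, 1, 0, 5, 8, 9, 6, 11, 10, 7, 14, 15, 16, 13]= (0 2 17 13 7 5 1 12 10 6)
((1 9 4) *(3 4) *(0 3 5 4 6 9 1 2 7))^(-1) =(0 7 2 4 5 9 6 3) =((0 3 6 9 5 4 2 7))^(-1)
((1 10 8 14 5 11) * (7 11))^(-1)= (1 11 7 5 14 8 10)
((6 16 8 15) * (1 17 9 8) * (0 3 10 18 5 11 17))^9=((0 3 10 18 5 11 17 9 8 15 6 16 1))^9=(0 15 11 3 6 17 10 16 9 18 1 8 5)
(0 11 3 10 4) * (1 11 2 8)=(0 2 8 1 11 3 10 4)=[2, 11, 8, 10, 0, 5, 6, 7, 1, 9, 4, 3]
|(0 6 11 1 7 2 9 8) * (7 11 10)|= 14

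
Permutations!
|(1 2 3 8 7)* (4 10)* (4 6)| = 15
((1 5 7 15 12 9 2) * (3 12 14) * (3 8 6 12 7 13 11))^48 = ((1 5 13 11 3 7 15 14 8 6 12 9 2))^48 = (1 6 7 5 12 15 13 9 14 11 2 8 3)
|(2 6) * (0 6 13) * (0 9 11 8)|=|(0 6 2 13 9 11 8)|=7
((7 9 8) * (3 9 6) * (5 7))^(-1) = ((3 9 8 5 7 6))^(-1) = (3 6 7 5 8 9)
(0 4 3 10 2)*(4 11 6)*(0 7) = (0 11 6 4 3 10 2 7) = [11, 1, 7, 10, 3, 5, 4, 0, 8, 9, 2, 6]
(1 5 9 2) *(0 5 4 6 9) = (0 5)(1 4 6 9 2) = [5, 4, 1, 3, 6, 0, 9, 7, 8, 2]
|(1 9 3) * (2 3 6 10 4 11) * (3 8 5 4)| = 5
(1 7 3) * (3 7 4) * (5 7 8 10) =(1 4 3)(5 7 8 10) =[0, 4, 2, 1, 3, 7, 6, 8, 10, 9, 5]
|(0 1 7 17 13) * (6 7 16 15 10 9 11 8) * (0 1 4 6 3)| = |(0 4 6 7 17 13 1 16 15 10 9 11 8 3)| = 14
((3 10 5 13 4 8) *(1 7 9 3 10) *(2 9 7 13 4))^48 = (1 9 13 3 2)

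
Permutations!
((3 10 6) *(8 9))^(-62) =((3 10 6)(8 9))^(-62) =(3 10 6)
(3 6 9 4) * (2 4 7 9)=[0, 1, 4, 6, 3, 5, 2, 9, 8, 7]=(2 4 3 6)(7 9)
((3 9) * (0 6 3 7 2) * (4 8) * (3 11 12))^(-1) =((0 6 11 12 3 9 7 2)(4 8))^(-1) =(0 2 7 9 3 12 11 6)(4 8)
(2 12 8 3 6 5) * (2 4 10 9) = [0, 1, 12, 6, 10, 4, 5, 7, 3, 2, 9, 11, 8] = (2 12 8 3 6 5 4 10 9)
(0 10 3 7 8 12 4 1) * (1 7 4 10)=(0 1)(3 4 7 8 12 10)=[1, 0, 2, 4, 7, 5, 6, 8, 12, 9, 3, 11, 10]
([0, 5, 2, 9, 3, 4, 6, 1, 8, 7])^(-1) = [0, 7, 2, 4, 5, 1, 6, 9, 8, 3]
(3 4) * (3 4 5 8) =(3 5 8) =[0, 1, 2, 5, 4, 8, 6, 7, 3]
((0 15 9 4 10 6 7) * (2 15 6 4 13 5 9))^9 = (2 15)(4 10)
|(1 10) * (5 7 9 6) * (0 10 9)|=|(0 10 1 9 6 5 7)|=7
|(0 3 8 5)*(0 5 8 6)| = |(8)(0 3 6)| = 3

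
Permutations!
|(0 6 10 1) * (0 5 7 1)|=3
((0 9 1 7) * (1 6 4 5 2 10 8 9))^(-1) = ((0 1 7)(2 10 8 9 6 4 5))^(-1) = (0 7 1)(2 5 4 6 9 8 10)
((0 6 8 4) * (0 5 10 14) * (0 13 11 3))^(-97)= ((0 6 8 4 5 10 14 13 11 3))^(-97)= (0 4 14 3 8 10 11 6 5 13)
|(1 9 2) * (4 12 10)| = |(1 9 2)(4 12 10)| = 3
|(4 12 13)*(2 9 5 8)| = |(2 9 5 8)(4 12 13)| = 12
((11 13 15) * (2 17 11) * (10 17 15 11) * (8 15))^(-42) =((2 8 15)(10 17)(11 13))^(-42) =(17)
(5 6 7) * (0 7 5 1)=(0 7 1)(5 6)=[7, 0, 2, 3, 4, 6, 5, 1]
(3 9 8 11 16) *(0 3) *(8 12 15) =(0 3 9 12 15 8 11 16) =[3, 1, 2, 9, 4, 5, 6, 7, 11, 12, 10, 16, 15, 13, 14, 8, 0]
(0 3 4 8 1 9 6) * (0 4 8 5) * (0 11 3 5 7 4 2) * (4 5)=[4, 9, 0, 8, 7, 11, 2, 5, 1, 6, 10, 3]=(0 4 7 5 11 3 8 1 9 6 2)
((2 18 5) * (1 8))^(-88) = ((1 8)(2 18 5))^(-88) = (2 5 18)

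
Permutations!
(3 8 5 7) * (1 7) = (1 7 3 8 5) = [0, 7, 2, 8, 4, 1, 6, 3, 5]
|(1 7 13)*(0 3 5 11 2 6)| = |(0 3 5 11 2 6)(1 7 13)| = 6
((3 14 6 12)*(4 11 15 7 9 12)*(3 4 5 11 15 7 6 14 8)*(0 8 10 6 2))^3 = (0 10 11 12 2 3 5 9 15 8 6 7 4)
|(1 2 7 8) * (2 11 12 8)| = |(1 11 12 8)(2 7)| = 4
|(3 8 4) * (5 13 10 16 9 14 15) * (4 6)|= |(3 8 6 4)(5 13 10 16 9 14 15)|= 28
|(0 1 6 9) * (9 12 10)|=6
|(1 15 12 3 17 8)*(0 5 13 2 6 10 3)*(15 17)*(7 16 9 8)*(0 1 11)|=|(0 5 13 2 6 10 3 15 12 1 17 7 16 9 8 11)|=16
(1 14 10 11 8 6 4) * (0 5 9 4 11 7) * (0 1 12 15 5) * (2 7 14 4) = (1 4 12 15 5 9 2 7)(6 11 8)(10 14) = [0, 4, 7, 3, 12, 9, 11, 1, 6, 2, 14, 8, 15, 13, 10, 5]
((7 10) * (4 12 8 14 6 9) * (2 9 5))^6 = (2 6 8 4)(5 14 12 9) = ((2 9 4 12 8 14 6 5)(7 10))^6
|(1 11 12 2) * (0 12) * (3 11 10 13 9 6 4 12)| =24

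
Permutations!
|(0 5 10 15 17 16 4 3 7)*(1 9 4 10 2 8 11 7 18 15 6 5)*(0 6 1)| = |(1 9 4 3 18 15 17 16 10)(2 8 11 7 6 5)| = 18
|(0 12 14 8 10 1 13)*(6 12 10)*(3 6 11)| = 12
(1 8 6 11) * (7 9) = (1 8 6 11)(7 9) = [0, 8, 2, 3, 4, 5, 11, 9, 6, 7, 10, 1]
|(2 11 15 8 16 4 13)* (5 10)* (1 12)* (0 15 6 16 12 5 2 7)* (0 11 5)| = 30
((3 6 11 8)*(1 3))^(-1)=((1 3 6 11 8))^(-1)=(1 8 11 6 3)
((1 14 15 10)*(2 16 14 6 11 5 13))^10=((1 6 11 5 13 2 16 14 15 10))^10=(16)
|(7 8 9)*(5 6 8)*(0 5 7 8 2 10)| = 10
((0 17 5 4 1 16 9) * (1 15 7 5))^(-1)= ((0 17 1 16 9)(4 15 7 5))^(-1)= (0 9 16 1 17)(4 5 7 15)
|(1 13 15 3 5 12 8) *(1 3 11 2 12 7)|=|(1 13 15 11 2 12 8 3 5 7)|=10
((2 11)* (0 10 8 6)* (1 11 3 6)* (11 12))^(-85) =((0 10 8 1 12 11 2 3 6))^(-85) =(0 11 10 2 8 3 1 6 12)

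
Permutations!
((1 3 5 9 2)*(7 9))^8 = ((1 3 5 7 9 2))^8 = (1 5 9)(2 3 7)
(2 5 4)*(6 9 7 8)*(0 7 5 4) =(0 7 8 6 9 5)(2 4) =[7, 1, 4, 3, 2, 0, 9, 8, 6, 5]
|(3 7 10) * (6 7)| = |(3 6 7 10)| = 4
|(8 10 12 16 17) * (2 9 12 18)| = |(2 9 12 16 17 8 10 18)| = 8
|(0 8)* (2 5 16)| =6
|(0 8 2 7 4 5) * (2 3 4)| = |(0 8 3 4 5)(2 7)| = 10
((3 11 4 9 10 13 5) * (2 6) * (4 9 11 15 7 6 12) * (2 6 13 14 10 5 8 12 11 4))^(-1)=((2 11 9 5 3 15 7 13 8 12)(10 14))^(-1)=(2 12 8 13 7 15 3 5 9 11)(10 14)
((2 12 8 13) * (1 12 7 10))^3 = ((1 12 8 13 2 7 10))^3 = (1 13 10 8 7 12 2)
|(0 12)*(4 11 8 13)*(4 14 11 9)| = |(0 12)(4 9)(8 13 14 11)| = 4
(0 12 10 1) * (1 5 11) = (0 12 10 5 11 1) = [12, 0, 2, 3, 4, 11, 6, 7, 8, 9, 5, 1, 10]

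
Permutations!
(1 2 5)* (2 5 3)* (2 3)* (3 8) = (1 5)(3 8) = [0, 5, 2, 8, 4, 1, 6, 7, 3]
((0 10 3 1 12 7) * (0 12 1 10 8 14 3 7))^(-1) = (0 12 7 10 3 14 8)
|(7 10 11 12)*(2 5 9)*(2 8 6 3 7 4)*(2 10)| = 28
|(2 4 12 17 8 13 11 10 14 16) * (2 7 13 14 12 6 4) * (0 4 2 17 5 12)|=12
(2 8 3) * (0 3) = (0 3 2 8) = [3, 1, 8, 2, 4, 5, 6, 7, 0]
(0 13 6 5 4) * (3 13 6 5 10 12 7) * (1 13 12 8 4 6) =(0 1 13 5 6 10 8 4)(3 12 7) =[1, 13, 2, 12, 0, 6, 10, 3, 4, 9, 8, 11, 7, 5]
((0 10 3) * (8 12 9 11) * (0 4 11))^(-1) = ((0 10 3 4 11 8 12 9))^(-1) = (0 9 12 8 11 4 3 10)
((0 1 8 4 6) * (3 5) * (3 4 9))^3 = ((0 1 8 9 3 5 4 6))^3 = (0 9 4 1 3 6 8 5)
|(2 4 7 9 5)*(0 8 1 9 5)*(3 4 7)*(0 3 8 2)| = 20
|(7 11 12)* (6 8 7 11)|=6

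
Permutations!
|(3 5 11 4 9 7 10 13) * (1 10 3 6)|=|(1 10 13 6)(3 5 11 4 9 7)|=12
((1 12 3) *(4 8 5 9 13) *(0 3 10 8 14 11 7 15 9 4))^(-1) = (0 13 9 15 7 11 14 4 5 8 10 12 1 3)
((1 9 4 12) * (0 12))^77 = (0 1 4 12 9)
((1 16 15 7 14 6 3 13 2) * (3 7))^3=(1 3)(2 15)(13 16)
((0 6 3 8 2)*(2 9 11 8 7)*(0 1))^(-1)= (0 1 2 7 3 6)(8 11 9)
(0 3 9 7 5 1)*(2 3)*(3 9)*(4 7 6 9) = (0 2 4 7 5 1)(6 9) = [2, 0, 4, 3, 7, 1, 9, 5, 8, 6]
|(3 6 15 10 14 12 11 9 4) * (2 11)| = 10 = |(2 11 9 4 3 6 15 10 14 12)|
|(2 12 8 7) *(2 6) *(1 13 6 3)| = 8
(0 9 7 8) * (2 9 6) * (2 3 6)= [2, 1, 9, 6, 4, 5, 3, 8, 0, 7]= (0 2 9 7 8)(3 6)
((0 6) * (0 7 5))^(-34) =((0 6 7 5))^(-34) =(0 7)(5 6)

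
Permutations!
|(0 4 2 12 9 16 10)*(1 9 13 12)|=14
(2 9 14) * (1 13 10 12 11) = (1 13 10 12 11)(2 9 14) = [0, 13, 9, 3, 4, 5, 6, 7, 8, 14, 12, 1, 11, 10, 2]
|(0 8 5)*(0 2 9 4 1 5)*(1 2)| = |(0 8)(1 5)(2 9 4)| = 6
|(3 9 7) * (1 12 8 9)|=|(1 12 8 9 7 3)|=6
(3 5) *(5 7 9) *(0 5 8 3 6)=(0 5 6)(3 7 9 8)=[5, 1, 2, 7, 4, 6, 0, 9, 3, 8]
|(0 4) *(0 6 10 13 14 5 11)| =8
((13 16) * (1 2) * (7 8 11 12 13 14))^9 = (1 2)(7 11 13 14 8 12 16)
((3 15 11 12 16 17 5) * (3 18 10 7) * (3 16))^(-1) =((3 15 11 12)(5 18 10 7 16 17))^(-1) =(3 12 11 15)(5 17 16 7 10 18)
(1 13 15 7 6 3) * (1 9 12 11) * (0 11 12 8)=(0 11 1 13 15 7 6 3 9 8)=[11, 13, 2, 9, 4, 5, 3, 6, 0, 8, 10, 1, 12, 15, 14, 7]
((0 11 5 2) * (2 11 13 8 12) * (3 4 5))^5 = (13)(3 4 5 11)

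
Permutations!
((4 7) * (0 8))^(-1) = (0 8)(4 7)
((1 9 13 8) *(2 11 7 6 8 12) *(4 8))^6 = (1 7 13 4 2)(6 12 8 11 9)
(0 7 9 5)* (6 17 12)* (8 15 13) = (0 7 9 5)(6 17 12)(8 15 13) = [7, 1, 2, 3, 4, 0, 17, 9, 15, 5, 10, 11, 6, 8, 14, 13, 16, 12]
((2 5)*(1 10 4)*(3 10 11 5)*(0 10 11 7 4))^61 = (0 10)(1 7 4)(2 3 11 5)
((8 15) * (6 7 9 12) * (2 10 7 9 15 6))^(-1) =(2 12 9 6 8 15 7 10)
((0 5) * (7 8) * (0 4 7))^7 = (0 4 8 5 7) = ((0 5 4 7 8))^7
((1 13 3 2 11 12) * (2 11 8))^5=(13)(2 8)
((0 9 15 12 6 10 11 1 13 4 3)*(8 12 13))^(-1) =(0 3 4 13 15 9)(1 11 10 6 12 8)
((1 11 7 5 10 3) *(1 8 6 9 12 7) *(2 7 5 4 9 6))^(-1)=(1 11)(2 8 3 10 5 12 9 4 7)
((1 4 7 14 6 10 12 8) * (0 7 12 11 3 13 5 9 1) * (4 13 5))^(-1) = (0 8 12 4 13 1 9 5 3 11 10 6 14 7)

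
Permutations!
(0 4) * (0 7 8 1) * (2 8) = (0 4 7 2 8 1) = [4, 0, 8, 3, 7, 5, 6, 2, 1]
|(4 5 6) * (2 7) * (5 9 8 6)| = |(2 7)(4 9 8 6)| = 4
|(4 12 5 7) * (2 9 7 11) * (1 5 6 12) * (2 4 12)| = 20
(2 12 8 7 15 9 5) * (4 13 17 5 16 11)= (2 12 8 7 15 9 16 11 4 13 17 5)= [0, 1, 12, 3, 13, 2, 6, 15, 7, 16, 10, 4, 8, 17, 14, 9, 11, 5]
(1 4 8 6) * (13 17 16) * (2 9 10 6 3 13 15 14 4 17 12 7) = (1 17 16 15 14 4 8 3 13 12 7 2 9 10 6) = [0, 17, 9, 13, 8, 5, 1, 2, 3, 10, 6, 11, 7, 12, 4, 14, 15, 16]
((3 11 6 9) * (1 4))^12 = (11)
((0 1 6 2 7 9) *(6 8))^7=((0 1 8 6 2 7 9))^7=(9)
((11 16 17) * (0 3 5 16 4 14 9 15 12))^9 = (0 15 14 11 16 3 12 9 4 17 5)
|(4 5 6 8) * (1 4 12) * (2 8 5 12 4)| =10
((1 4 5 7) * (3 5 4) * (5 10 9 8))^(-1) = ((1 3 10 9 8 5 7))^(-1) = (1 7 5 8 9 10 3)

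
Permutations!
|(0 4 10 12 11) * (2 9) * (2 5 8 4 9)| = 8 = |(0 9 5 8 4 10 12 11)|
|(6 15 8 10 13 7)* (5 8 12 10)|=6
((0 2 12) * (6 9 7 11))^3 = (12)(6 11 7 9)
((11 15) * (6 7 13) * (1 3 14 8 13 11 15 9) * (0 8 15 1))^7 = (1 15 14 3)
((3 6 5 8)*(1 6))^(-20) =((1 6 5 8 3))^(-20) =(8)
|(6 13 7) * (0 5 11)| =3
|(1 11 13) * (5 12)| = 6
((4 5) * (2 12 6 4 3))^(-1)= ((2 12 6 4 5 3))^(-1)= (2 3 5 4 6 12)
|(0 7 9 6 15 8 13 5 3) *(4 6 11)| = |(0 7 9 11 4 6 15 8 13 5 3)| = 11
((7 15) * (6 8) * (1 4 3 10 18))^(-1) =((1 4 3 10 18)(6 8)(7 15))^(-1) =(1 18 10 3 4)(6 8)(7 15)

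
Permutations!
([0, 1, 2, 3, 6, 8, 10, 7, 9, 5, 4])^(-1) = (4 10 6)(5 9 8)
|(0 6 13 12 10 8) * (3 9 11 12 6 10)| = |(0 10 8)(3 9 11 12)(6 13)| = 12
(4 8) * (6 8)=(4 6 8)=[0, 1, 2, 3, 6, 5, 8, 7, 4]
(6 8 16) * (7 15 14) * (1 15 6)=[0, 15, 2, 3, 4, 5, 8, 6, 16, 9, 10, 11, 12, 13, 7, 14, 1]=(1 15 14 7 6 8 16)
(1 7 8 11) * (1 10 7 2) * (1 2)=[0, 1, 2, 3, 4, 5, 6, 8, 11, 9, 7, 10]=(7 8 11 10)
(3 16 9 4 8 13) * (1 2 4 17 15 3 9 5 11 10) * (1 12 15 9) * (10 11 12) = [0, 2, 4, 16, 8, 12, 6, 7, 13, 17, 10, 11, 15, 1, 14, 3, 5, 9] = (1 2 4 8 13)(3 16 5 12 15)(9 17)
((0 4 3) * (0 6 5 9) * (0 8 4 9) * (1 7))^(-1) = (0 5 6 3 4 8 9)(1 7)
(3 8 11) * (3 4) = (3 8 11 4) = [0, 1, 2, 8, 3, 5, 6, 7, 11, 9, 10, 4]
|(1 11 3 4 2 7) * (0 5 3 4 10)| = |(0 5 3 10)(1 11 4 2 7)| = 20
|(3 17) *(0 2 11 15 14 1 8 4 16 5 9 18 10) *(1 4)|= |(0 2 11 15 14 4 16 5 9 18 10)(1 8)(3 17)|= 22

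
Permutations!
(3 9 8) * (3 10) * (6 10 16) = [0, 1, 2, 9, 4, 5, 10, 7, 16, 8, 3, 11, 12, 13, 14, 15, 6] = (3 9 8 16 6 10)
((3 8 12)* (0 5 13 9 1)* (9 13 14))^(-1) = ((0 5 14 9 1)(3 8 12))^(-1) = (0 1 9 14 5)(3 12 8)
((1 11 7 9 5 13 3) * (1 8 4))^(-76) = ((1 11 7 9 5 13 3 8 4))^(-76) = (1 13 11 3 7 8 9 4 5)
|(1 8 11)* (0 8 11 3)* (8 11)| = |(0 11 1 8 3)| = 5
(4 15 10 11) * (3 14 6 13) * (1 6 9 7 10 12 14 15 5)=(1 6 13 3 15 12 14 9 7 10 11 4 5)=[0, 6, 2, 15, 5, 1, 13, 10, 8, 7, 11, 4, 14, 3, 9, 12]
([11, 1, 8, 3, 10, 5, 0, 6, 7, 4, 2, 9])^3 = [4, 1, 6, 3, 8, 5, 9, 11, 0, 2, 7, 10]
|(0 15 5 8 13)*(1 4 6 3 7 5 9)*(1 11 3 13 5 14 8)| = 13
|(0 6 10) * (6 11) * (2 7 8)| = 12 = |(0 11 6 10)(2 7 8)|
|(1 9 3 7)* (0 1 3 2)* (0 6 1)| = 4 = |(1 9 2 6)(3 7)|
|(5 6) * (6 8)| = 3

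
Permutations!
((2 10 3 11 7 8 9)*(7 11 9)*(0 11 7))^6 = (0 7)(2 3)(8 11)(9 10)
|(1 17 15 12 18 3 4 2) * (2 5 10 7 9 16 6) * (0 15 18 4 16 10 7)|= 56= |(0 15 12 4 5 7 9 10)(1 17 18 3 16 6 2)|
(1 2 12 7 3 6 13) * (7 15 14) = (1 2 12 15 14 7 3 6 13) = [0, 2, 12, 6, 4, 5, 13, 3, 8, 9, 10, 11, 15, 1, 7, 14]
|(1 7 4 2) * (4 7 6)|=4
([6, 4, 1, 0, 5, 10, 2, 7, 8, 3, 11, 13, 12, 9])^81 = (0 4 13 6 5 9 2 10 3 1 11)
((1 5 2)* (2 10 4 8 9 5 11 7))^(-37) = (1 2 7 11)(4 5 8 10 9)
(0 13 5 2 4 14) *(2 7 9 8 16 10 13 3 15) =[3, 1, 4, 15, 14, 7, 6, 9, 16, 8, 13, 11, 12, 5, 0, 2, 10] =(0 3 15 2 4 14)(5 7 9 8 16 10 13)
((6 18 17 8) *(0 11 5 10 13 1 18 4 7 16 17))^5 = ((0 11 5 10 13 1 18)(4 7 16 17 8 6))^5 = (0 1 10 11 18 13 5)(4 6 8 17 16 7)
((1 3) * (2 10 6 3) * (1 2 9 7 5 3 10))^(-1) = (1 2 3 5 7 9)(6 10)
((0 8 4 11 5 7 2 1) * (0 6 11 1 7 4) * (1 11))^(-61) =((0 8)(1 6)(2 7)(4 11 5))^(-61) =(0 8)(1 6)(2 7)(4 5 11)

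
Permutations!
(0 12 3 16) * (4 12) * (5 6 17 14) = [4, 1, 2, 16, 12, 6, 17, 7, 8, 9, 10, 11, 3, 13, 5, 15, 0, 14] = (0 4 12 3 16)(5 6 17 14)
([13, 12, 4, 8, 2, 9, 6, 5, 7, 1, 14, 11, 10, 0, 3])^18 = [0, 1, 2, 3, 4, 5, 6, 7, 8, 9, 10, 11, 12, 13, 14]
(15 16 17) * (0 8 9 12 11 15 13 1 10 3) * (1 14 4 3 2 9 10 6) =(0 8 10 2 9 12 11 15 16 17 13 14 4 3)(1 6) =[8, 6, 9, 0, 3, 5, 1, 7, 10, 12, 2, 15, 11, 14, 4, 16, 17, 13]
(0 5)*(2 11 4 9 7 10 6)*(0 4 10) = (0 5 4 9 7)(2 11 10 6) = [5, 1, 11, 3, 9, 4, 2, 0, 8, 7, 6, 10]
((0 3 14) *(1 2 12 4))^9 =(14)(1 2 12 4)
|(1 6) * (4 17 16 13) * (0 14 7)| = |(0 14 7)(1 6)(4 17 16 13)| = 12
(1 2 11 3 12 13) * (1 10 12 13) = (1 2 11 3 13 10 12) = [0, 2, 11, 13, 4, 5, 6, 7, 8, 9, 12, 3, 1, 10]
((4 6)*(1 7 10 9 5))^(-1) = ((1 7 10 9 5)(4 6))^(-1) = (1 5 9 10 7)(4 6)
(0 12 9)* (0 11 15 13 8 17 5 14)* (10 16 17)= (0 12 9 11 15 13 8 10 16 17 5 14)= [12, 1, 2, 3, 4, 14, 6, 7, 10, 11, 16, 15, 9, 8, 0, 13, 17, 5]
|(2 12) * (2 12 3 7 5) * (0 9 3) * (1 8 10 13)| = 12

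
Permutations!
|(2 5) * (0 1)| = 2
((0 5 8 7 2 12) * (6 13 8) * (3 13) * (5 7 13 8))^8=(3 5 8 6 13)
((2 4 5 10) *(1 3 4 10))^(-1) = (1 5 4 3)(2 10)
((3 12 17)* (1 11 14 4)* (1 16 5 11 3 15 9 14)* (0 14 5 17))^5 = ((0 14 4 16 17 15 9 5 11 1 3 12))^5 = (0 15 3 16 11 14 9 12 17 1 4 5)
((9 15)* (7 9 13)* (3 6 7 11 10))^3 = ((3 6 7 9 15 13 11 10))^3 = (3 9 11 6 15 10 7 13)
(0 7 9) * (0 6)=(0 7 9 6)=[7, 1, 2, 3, 4, 5, 0, 9, 8, 6]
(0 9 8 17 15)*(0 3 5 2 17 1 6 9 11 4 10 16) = (0 11 4 10 16)(1 6 9 8)(2 17 15 3 5) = [11, 6, 17, 5, 10, 2, 9, 7, 1, 8, 16, 4, 12, 13, 14, 3, 0, 15]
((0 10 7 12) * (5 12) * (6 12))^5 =(0 12 6 5 7 10)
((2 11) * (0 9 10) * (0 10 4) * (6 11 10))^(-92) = (11)(0 9 4)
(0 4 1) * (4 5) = [5, 0, 2, 3, 1, 4] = (0 5 4 1)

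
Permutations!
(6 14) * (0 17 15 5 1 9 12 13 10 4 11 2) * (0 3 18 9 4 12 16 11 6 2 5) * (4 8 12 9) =(0 17 15)(1 8 12 13 10 9 16 11 5)(2 3 18 4 6 14) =[17, 8, 3, 18, 6, 1, 14, 7, 12, 16, 9, 5, 13, 10, 2, 0, 11, 15, 4]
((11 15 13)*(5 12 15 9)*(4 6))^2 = (5 15 11)(9 12 13)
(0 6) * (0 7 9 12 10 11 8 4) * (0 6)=[0, 1, 2, 3, 6, 5, 7, 9, 4, 12, 11, 8, 10]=(4 6 7 9 12 10 11 8)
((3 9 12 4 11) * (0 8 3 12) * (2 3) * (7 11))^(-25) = ((0 8 2 3 9)(4 7 11 12))^(-25) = (4 12 11 7)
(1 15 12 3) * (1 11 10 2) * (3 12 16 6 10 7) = (1 15 16 6 10 2)(3 11 7) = [0, 15, 1, 11, 4, 5, 10, 3, 8, 9, 2, 7, 12, 13, 14, 16, 6]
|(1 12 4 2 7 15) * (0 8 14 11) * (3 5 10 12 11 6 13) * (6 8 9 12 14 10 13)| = |(0 9 12 4 2 7 15 1 11)(3 5 13)(8 10 14)| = 9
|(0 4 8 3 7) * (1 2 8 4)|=6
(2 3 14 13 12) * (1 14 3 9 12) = (1 14 13)(2 9 12) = [0, 14, 9, 3, 4, 5, 6, 7, 8, 12, 10, 11, 2, 1, 13]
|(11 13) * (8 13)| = 3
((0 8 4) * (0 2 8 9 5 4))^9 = (0 4)(2 9)(5 8)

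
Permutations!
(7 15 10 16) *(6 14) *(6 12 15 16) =(6 14 12 15 10)(7 16) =[0, 1, 2, 3, 4, 5, 14, 16, 8, 9, 6, 11, 15, 13, 12, 10, 7]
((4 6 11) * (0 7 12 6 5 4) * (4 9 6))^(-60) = ((0 7 12 4 5 9 6 11))^(-60) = (0 5)(4 11)(6 12)(7 9)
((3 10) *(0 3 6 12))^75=(12)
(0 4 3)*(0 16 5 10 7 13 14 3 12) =(0 4 12)(3 16 5 10 7 13 14) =[4, 1, 2, 16, 12, 10, 6, 13, 8, 9, 7, 11, 0, 14, 3, 15, 5]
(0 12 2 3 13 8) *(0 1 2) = [12, 2, 3, 13, 4, 5, 6, 7, 1, 9, 10, 11, 0, 8] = (0 12)(1 2 3 13 8)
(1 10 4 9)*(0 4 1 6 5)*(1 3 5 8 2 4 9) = [9, 10, 4, 5, 1, 0, 8, 7, 2, 6, 3] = (0 9 6 8 2 4 1 10 3 5)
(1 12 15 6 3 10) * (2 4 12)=[0, 2, 4, 10, 12, 5, 3, 7, 8, 9, 1, 11, 15, 13, 14, 6]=(1 2 4 12 15 6 3 10)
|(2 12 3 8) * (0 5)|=4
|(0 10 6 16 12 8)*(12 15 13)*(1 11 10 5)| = |(0 5 1 11 10 6 16 15 13 12 8)| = 11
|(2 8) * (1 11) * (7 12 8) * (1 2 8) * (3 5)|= 10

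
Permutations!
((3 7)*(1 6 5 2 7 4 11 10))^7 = (1 11 3 2 6 10 4 7 5)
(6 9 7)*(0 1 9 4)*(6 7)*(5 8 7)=(0 1 9 6 4)(5 8 7)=[1, 9, 2, 3, 0, 8, 4, 5, 7, 6]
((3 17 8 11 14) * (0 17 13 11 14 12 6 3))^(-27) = (0 17 8 14)(3 12 13 6 11)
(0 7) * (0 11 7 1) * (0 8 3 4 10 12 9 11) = (0 1 8 3 4 10 12 9 11 7) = [1, 8, 2, 4, 10, 5, 6, 0, 3, 11, 12, 7, 9]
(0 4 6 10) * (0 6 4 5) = [5, 1, 2, 3, 4, 0, 10, 7, 8, 9, 6] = (0 5)(6 10)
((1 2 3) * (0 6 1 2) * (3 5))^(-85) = (0 1 6)(2 3 5)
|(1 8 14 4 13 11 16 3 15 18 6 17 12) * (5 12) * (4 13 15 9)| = |(1 8 14 13 11 16 3 9 4 15 18 6 17 5 12)| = 15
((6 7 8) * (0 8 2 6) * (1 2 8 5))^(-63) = (8)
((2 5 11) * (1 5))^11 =((1 5 11 2))^11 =(1 2 11 5)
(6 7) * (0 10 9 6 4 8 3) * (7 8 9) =(0 10 7 4 9 6 8 3) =[10, 1, 2, 0, 9, 5, 8, 4, 3, 6, 7]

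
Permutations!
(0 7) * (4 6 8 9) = [7, 1, 2, 3, 6, 5, 8, 0, 9, 4] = (0 7)(4 6 8 9)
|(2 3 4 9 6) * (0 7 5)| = |(0 7 5)(2 3 4 9 6)| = 15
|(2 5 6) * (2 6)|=|(6)(2 5)|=2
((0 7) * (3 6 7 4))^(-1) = ((0 4 3 6 7))^(-1) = (0 7 6 3 4)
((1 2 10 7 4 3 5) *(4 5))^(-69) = ((1 2 10 7 5)(3 4))^(-69) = (1 2 10 7 5)(3 4)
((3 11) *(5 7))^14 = ((3 11)(5 7))^14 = (11)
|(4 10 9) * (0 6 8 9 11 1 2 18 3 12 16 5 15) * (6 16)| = 44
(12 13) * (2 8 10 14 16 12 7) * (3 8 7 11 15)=(2 7)(3 8 10 14 16 12 13 11 15)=[0, 1, 7, 8, 4, 5, 6, 2, 10, 9, 14, 15, 13, 11, 16, 3, 12]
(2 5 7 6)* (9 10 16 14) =[0, 1, 5, 3, 4, 7, 2, 6, 8, 10, 16, 11, 12, 13, 9, 15, 14] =(2 5 7 6)(9 10 16 14)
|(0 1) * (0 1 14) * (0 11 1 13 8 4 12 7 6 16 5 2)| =13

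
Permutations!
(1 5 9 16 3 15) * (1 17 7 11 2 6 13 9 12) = (1 5 12)(2 6 13 9 16 3 15 17 7 11) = [0, 5, 6, 15, 4, 12, 13, 11, 8, 16, 10, 2, 1, 9, 14, 17, 3, 7]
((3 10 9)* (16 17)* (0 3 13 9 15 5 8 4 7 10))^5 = (0 3)(4 8 5 15 10 7)(9 13)(16 17)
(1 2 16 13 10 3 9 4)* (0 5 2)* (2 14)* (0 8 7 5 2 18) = (0 2 16 13 10 3 9 4 1 8 7 5 14 18) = [2, 8, 16, 9, 1, 14, 6, 5, 7, 4, 3, 11, 12, 10, 18, 15, 13, 17, 0]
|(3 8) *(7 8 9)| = |(3 9 7 8)| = 4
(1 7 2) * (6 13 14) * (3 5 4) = (1 7 2)(3 5 4)(6 13 14) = [0, 7, 1, 5, 3, 4, 13, 2, 8, 9, 10, 11, 12, 14, 6]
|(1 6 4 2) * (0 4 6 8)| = 5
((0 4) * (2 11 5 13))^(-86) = ((0 4)(2 11 5 13))^(-86) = (2 5)(11 13)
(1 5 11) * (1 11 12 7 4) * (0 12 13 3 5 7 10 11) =(0 12 10 11)(1 7 4)(3 5 13) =[12, 7, 2, 5, 1, 13, 6, 4, 8, 9, 11, 0, 10, 3]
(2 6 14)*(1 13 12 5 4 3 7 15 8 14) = (1 13 12 5 4 3 7 15 8 14 2 6) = [0, 13, 6, 7, 3, 4, 1, 15, 14, 9, 10, 11, 5, 12, 2, 8]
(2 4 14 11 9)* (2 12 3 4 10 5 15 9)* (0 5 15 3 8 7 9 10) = (0 5 3 4 14 11 2)(7 9 12 8)(10 15) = [5, 1, 0, 4, 14, 3, 6, 9, 7, 12, 15, 2, 8, 13, 11, 10]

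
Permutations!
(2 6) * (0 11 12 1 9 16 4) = (0 11 12 1 9 16 4)(2 6) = [11, 9, 6, 3, 0, 5, 2, 7, 8, 16, 10, 12, 1, 13, 14, 15, 4]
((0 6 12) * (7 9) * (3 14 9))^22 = (0 6 12)(3 9)(7 14)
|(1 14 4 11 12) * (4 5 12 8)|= |(1 14 5 12)(4 11 8)|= 12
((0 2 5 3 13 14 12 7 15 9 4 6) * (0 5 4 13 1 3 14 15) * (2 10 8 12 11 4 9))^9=((0 10 8 12 7)(1 3)(2 9 13 15)(4 6 5 14 11))^9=(0 7 12 8 10)(1 3)(2 9 13 15)(4 11 14 5 6)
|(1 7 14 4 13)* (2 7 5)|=|(1 5 2 7 14 4 13)|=7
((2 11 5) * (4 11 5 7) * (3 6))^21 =((2 5)(3 6)(4 11 7))^21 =(11)(2 5)(3 6)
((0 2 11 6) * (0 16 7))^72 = ((0 2 11 6 16 7))^72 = (16)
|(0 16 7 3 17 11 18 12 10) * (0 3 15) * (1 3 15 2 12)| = 35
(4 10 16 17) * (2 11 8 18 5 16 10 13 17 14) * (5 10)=(2 11 8 18 10 5 16 14)(4 13 17)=[0, 1, 11, 3, 13, 16, 6, 7, 18, 9, 5, 8, 12, 17, 2, 15, 14, 4, 10]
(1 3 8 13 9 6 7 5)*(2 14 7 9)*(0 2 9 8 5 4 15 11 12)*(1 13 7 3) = (0 2 14 3 5 13 9 6 8 7 4 15 11 12) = [2, 1, 14, 5, 15, 13, 8, 4, 7, 6, 10, 12, 0, 9, 3, 11]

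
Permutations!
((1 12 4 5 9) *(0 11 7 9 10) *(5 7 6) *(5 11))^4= (0 5 10)(1 9 7 4 12)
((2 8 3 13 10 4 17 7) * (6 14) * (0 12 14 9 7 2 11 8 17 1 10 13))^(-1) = (0 3 8 11 7 9 6 14 12)(1 4 10)(2 17)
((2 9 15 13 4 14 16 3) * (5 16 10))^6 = (2 10 15 16 4)(3 14 9 5 13)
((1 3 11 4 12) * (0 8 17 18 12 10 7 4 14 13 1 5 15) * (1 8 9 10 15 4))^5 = (0 3 17 15 1 8 4 7 13 5 10 14 12 9 11 18)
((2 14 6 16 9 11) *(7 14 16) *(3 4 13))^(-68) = ((2 16 9 11)(3 4 13)(6 7 14))^(-68) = (16)(3 4 13)(6 7 14)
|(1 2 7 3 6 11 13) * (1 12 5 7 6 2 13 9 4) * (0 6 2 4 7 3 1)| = |(0 6 11 9 7 1 13 12 5 3 4)| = 11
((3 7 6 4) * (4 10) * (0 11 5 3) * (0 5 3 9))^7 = ((0 11 3 7 6 10 4 5 9))^7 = (0 5 10 7 11 9 4 6 3)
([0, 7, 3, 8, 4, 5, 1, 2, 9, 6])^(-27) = [0, 7, 3, 8, 4, 5, 1, 2, 9, 6]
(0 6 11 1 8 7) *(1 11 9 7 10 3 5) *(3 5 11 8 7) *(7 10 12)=(0 6 9 3 11 8 12 7)(1 10 5)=[6, 10, 2, 11, 4, 1, 9, 0, 12, 3, 5, 8, 7]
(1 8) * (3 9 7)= (1 8)(3 9 7)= [0, 8, 2, 9, 4, 5, 6, 3, 1, 7]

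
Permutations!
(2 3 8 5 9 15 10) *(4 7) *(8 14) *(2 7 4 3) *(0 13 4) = (0 13 4)(3 14 8 5 9 15 10 7) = [13, 1, 2, 14, 0, 9, 6, 3, 5, 15, 7, 11, 12, 4, 8, 10]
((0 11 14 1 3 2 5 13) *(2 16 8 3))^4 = ((0 11 14 1 2 5 13)(3 16 8))^4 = (0 2 11 5 14 13 1)(3 16 8)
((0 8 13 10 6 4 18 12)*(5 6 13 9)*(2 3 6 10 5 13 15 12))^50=((0 8 9 13 5 10 15 12)(2 3 6 4 18))^50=(18)(0 9 5 15)(8 13 10 12)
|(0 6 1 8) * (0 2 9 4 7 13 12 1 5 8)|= |(0 6 5 8 2 9 4 7 13 12 1)|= 11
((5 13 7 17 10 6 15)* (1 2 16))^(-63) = (17)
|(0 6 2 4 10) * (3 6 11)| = 7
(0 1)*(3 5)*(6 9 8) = (0 1)(3 5)(6 9 8) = [1, 0, 2, 5, 4, 3, 9, 7, 6, 8]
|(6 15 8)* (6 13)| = |(6 15 8 13)| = 4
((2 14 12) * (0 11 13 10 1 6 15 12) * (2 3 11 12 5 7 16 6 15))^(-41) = ((0 12 3 11 13 10 1 15 5 7 16 6 2 14))^(-41) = (0 12 3 11 13 10 1 15 5 7 16 6 2 14)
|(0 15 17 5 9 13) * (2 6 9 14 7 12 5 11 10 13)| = 12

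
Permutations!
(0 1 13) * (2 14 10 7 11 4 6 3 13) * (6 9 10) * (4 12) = (0 1 2 14 6 3 13)(4 9 10 7 11 12) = [1, 2, 14, 13, 9, 5, 3, 11, 8, 10, 7, 12, 4, 0, 6]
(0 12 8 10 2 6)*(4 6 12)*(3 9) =[4, 1, 12, 9, 6, 5, 0, 7, 10, 3, 2, 11, 8] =(0 4 6)(2 12 8 10)(3 9)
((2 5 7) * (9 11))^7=(2 5 7)(9 11)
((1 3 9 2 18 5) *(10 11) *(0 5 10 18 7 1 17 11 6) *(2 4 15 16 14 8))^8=(0 5 17 11 18 10 6)(1 2 14 15 9)(3 7 8 16 4)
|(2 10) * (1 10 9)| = |(1 10 2 9)| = 4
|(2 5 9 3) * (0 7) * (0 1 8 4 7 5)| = |(0 5 9 3 2)(1 8 4 7)| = 20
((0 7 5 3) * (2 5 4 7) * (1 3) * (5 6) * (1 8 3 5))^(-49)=((0 2 6 1 5 8 3)(4 7))^(-49)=(8)(4 7)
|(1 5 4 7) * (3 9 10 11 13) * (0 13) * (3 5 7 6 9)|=8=|(0 13 5 4 6 9 10 11)(1 7)|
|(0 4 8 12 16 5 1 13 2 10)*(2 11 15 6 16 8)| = 28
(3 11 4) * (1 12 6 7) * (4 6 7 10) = (1 12 7)(3 11 6 10 4) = [0, 12, 2, 11, 3, 5, 10, 1, 8, 9, 4, 6, 7]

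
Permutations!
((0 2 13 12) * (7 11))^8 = (13)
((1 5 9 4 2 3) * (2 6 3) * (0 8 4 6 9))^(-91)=((0 8 4 9 6 3 1 5))^(-91)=(0 3 4 5 6 8 1 9)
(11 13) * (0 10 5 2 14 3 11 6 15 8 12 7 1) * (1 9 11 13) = (0 10 5 2 14 3 13 6 15 8 12 7 9 11 1) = [10, 0, 14, 13, 4, 2, 15, 9, 12, 11, 5, 1, 7, 6, 3, 8]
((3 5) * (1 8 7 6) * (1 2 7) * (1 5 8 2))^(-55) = ((1 2 7 6)(3 8 5))^(-55) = (1 2 7 6)(3 5 8)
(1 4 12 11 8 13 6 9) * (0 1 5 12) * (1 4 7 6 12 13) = (0 4)(1 7 6 9 5 13 12 11 8) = [4, 7, 2, 3, 0, 13, 9, 6, 1, 5, 10, 8, 11, 12]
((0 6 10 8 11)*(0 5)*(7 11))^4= ((0 6 10 8 7 11 5))^4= (0 7 6 11 10 5 8)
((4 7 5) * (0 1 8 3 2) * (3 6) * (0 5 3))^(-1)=(0 6 8 1)(2 3 7 4 5)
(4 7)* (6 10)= (4 7)(6 10)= [0, 1, 2, 3, 7, 5, 10, 4, 8, 9, 6]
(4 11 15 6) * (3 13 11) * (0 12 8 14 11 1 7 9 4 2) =(0 12 8 14 11 15 6 2)(1 7 9 4 3 13) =[12, 7, 0, 13, 3, 5, 2, 9, 14, 4, 10, 15, 8, 1, 11, 6]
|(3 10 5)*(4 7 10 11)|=|(3 11 4 7 10 5)|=6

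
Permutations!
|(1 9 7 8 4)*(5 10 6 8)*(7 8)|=4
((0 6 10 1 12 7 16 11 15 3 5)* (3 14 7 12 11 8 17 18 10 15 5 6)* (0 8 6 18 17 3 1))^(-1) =((0 1 11 5 8 3 18 10)(6 15 14 7 16))^(-1) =(0 10 18 3 8 5 11 1)(6 16 7 14 15)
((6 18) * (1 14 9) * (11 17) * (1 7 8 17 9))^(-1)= ((1 14)(6 18)(7 8 17 11 9))^(-1)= (1 14)(6 18)(7 9 11 17 8)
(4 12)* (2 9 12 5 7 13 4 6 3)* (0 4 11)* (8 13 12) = (0 4 5 7 12 6 3 2 9 8 13 11) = [4, 1, 9, 2, 5, 7, 3, 12, 13, 8, 10, 0, 6, 11]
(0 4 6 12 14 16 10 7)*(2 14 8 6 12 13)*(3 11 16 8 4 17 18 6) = (0 17 18 6 13 2 14 8 3 11 16 10 7)(4 12) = [17, 1, 14, 11, 12, 5, 13, 0, 3, 9, 7, 16, 4, 2, 8, 15, 10, 18, 6]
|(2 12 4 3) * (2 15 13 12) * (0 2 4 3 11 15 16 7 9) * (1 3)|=|(0 2 4 11 15 13 12 1 3 16 7 9)|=12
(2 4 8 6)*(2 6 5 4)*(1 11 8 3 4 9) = [0, 11, 2, 4, 3, 9, 6, 7, 5, 1, 10, 8] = (1 11 8 5 9)(3 4)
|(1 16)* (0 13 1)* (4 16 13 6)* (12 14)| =|(0 6 4 16)(1 13)(12 14)| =4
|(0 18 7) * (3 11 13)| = 3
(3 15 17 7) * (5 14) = (3 15 17 7)(5 14) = [0, 1, 2, 15, 4, 14, 6, 3, 8, 9, 10, 11, 12, 13, 5, 17, 16, 7]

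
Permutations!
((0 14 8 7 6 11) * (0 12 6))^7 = ((0 14 8 7)(6 11 12))^7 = (0 7 8 14)(6 11 12)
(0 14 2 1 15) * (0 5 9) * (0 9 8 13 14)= [0, 15, 1, 3, 4, 8, 6, 7, 13, 9, 10, 11, 12, 14, 2, 5]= (1 15 5 8 13 14 2)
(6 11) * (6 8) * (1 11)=(1 11 8 6)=[0, 11, 2, 3, 4, 5, 1, 7, 6, 9, 10, 8]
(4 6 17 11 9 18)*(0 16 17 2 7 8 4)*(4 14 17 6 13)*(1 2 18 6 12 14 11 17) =(0 16 12 14 1 2 7 8 11 9 6 18)(4 13) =[16, 2, 7, 3, 13, 5, 18, 8, 11, 6, 10, 9, 14, 4, 1, 15, 12, 17, 0]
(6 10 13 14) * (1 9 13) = [0, 9, 2, 3, 4, 5, 10, 7, 8, 13, 1, 11, 12, 14, 6] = (1 9 13 14 6 10)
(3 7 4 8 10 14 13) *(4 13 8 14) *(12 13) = (3 7 12 13)(4 14 8 10) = [0, 1, 2, 7, 14, 5, 6, 12, 10, 9, 4, 11, 13, 3, 8]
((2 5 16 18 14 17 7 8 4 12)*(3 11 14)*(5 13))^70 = ((2 13 5 16 18 3 11 14 17 7 8 4 12))^70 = (2 3 8 5 14 12 18 7 13 11 4 16 17)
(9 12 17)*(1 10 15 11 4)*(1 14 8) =(1 10 15 11 4 14 8)(9 12 17) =[0, 10, 2, 3, 14, 5, 6, 7, 1, 12, 15, 4, 17, 13, 8, 11, 16, 9]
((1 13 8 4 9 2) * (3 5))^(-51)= (1 4)(2 8)(3 5)(9 13)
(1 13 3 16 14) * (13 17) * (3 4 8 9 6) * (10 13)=[0, 17, 2, 16, 8, 5, 3, 7, 9, 6, 13, 11, 12, 4, 1, 15, 14, 10]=(1 17 10 13 4 8 9 6 3 16 14)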